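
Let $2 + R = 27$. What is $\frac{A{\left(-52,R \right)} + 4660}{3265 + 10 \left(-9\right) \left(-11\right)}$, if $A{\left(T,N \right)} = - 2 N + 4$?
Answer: $\frac{4614}{4255} \approx 1.0844$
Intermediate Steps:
$R = 25$ ($R = -2 + 27 = 25$)
$A{\left(T,N \right)} = 4 - 2 N$
$\frac{A{\left(-52,R \right)} + 4660}{3265 + 10 \left(-9\right) \left(-11\right)} = \frac{\left(4 - 50\right) + 4660}{3265 + 10 \left(-9\right) \left(-11\right)} = \frac{\left(4 - 50\right) + 4660}{3265 - -990} = \frac{-46 + 4660}{3265 + 990} = \frac{4614}{4255}$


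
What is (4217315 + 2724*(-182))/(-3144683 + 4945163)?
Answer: 3721547/1800480 ≈ 2.0670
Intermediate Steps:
(4217315 + 2724*(-182))/(-3144683 + 4945163) = (4217315 - 495768)/1800480 = 3721547*(1/1800480) = 3721547/1800480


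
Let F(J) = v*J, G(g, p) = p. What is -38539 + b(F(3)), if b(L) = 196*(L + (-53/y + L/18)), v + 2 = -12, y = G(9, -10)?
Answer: -692843/15 ≈ -46190.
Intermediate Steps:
y = -10
v = -14 (v = -2 - 12 = -14)
F(J) = -14*J
b(L) = 5194/5 + 1862*L/9 (b(L) = 196*(L + (-53/(-10) + L/18)) = 196*(L + (-53*(-⅒) + L*(1/18))) = 196*(L + (53/10 + L/18)) = 196*(53/10 + 19*L/18) = 5194/5 + 1862*L/9)
-38539 + b(F(3)) = -38539 + (5194/5 + 1862*(-14*3)/9) = -38539 + (5194/5 + (1862/9)*(-42)) = -38539 + (5194/5 - 26068/3) = -38539 - 114758/15 = -692843/15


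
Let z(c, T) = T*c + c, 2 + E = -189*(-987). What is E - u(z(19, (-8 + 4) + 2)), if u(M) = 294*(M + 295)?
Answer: 105397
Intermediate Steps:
E = 186541 (E = -2 - 189*(-987) = -2 + 186543 = 186541)
z(c, T) = c + T*c
u(M) = 86730 + 294*M (u(M) = 294*(295 + M) = 86730 + 294*M)
E - u(z(19, (-8 + 4) + 2)) = 186541 - (86730 + 294*(19*(1 + ((-8 + 4) + 2)))) = 186541 - (86730 + 294*(19*(1 + (-4 + 2)))) = 186541 - (86730 + 294*(19*(1 - 2))) = 186541 - (86730 + 294*(19*(-1))) = 186541 - (86730 + 294*(-19)) = 186541 - (86730 - 5586) = 186541 - 1*81144 = 186541 - 81144 = 105397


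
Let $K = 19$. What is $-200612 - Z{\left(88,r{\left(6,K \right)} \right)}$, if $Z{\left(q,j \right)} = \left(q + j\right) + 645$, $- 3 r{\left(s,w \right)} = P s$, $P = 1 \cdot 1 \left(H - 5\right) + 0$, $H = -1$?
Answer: $-201357$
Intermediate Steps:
$P = -6$ ($P = 1 \cdot 1 \left(-1 - 5\right) + 0 = 1 \cdot 1 \left(-6\right) + 0 = 1 \left(-6\right) + 0 = -6 + 0 = -6$)
$r{\left(s,w \right)} = 2 s$ ($r{\left(s,w \right)} = - \frac{\left(-6\right) s}{3} = 2 s$)
$Z{\left(q,j \right)} = 645 + j + q$ ($Z{\left(q,j \right)} = \left(j + q\right) + 645 = 645 + j + q$)
$-200612 - Z{\left(88,r{\left(6,K \right)} \right)} = -200612 - \left(645 + 2 \cdot 6 + 88\right) = -200612 - \left(645 + 12 + 88\right) = -200612 - 745 = -201357$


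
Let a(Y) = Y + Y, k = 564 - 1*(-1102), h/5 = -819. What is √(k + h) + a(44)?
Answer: 88 + I*√2429 ≈ 88.0 + 49.285*I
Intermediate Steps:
h = -4095 (h = 5*(-819) = -4095)
k = 1666 (k = 564 + 1102 = 1666)
a(Y) = 2*Y
√(k + h) + a(44) = √(1666 - 4095) + 2*44 = √(-2429) + 88 = I*√2429 + 88 = 88 + I*√2429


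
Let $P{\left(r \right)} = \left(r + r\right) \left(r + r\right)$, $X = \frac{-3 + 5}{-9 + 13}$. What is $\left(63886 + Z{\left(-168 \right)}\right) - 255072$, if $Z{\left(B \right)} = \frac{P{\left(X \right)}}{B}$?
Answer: $- \frac{32119249}{168} \approx -1.9119 \cdot 10^{5}$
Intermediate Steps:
$X = \frac{1}{2}$ ($X = \frac{2}{4} = 2 \cdot \frac{1}{4} = \frac{1}{2} \approx 0.5$)
$P{\left(r \right)} = 4 r^{2}$ ($P{\left(r \right)} = 2 r 2 r = 4 r^{2}$)
$Z{\left(B \right)} = \frac{1}{B}$ ($Z{\left(B \right)} = \frac{4 \left(\frac{1}{2}\right)^{2}}{B} = \frac{4 \cdot \frac{1}{4}}{B} = 1 \frac{1}{B} = \frac{1}{B}$)
$\left(63886 + Z{\left(-168 \right)}\right) - 255072 = \left(63886 + \frac{1}{-168}\right) - 255072 = \left(63886 - \frac{1}{168}\right) - 255072 = \frac{10732847}{168} - 255072 = - \frac{32119249}{168}$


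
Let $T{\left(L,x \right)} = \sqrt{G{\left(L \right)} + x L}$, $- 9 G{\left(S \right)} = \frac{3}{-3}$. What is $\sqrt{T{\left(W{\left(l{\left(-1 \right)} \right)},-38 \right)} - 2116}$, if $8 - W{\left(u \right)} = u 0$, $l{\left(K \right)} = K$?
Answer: $\frac{\sqrt{-19044 + 3 i \sqrt{2735}}}{3} \approx 0.18948 + 46.0 i$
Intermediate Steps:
$G{\left(S \right)} = \frac{1}{9}$ ($G{\left(S \right)} = - \frac{3 \frac{1}{-3}}{9} = - \frac{3 \left(- \frac{1}{3}\right)}{9} = \left(- \frac{1}{9}\right) \left(-1\right) = \frac{1}{9}$)
$W{\left(u \right)} = 8$ ($W{\left(u \right)} = 8 - u 0 = 8 - 0 = 8 + 0 = 8$)
$T{\left(L,x \right)} = \sqrt{\frac{1}{9} + L x}$ ($T{\left(L,x \right)} = \sqrt{\frac{1}{9} + x L} = \sqrt{\frac{1}{9} + L x}$)
$\sqrt{T{\left(W{\left(l{\left(-1 \right)} \right)},-38 \right)} - 2116} = \sqrt{\frac{\sqrt{1 + 9 \cdot 8 \left(-38\right)}}{3} - 2116} = \sqrt{\frac{\sqrt{1 - 2736}}{3} - 2116} = \sqrt{\frac{\sqrt{-2735}}{3} - 2116} = \sqrt{\frac{i \sqrt{2735}}{3} - 2116} = \sqrt{-2116 + \frac{i \sqrt{2735}}{3}}$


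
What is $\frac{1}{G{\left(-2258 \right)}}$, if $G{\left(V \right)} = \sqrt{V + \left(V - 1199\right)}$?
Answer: $- \frac{i \sqrt{635}}{1905} \approx - 0.013228 i$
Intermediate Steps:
$G{\left(V \right)} = \sqrt{-1199 + 2 V}$ ($G{\left(V \right)} = \sqrt{V + \left(-1199 + V\right)} = \sqrt{-1199 + 2 V}$)
$\frac{1}{G{\left(-2258 \right)}} = \frac{1}{\sqrt{-1199 + 2 \left(-2258\right)}} = \frac{1}{\sqrt{-1199 - 4516}} = \frac{1}{\sqrt{-5715}} = \frac{1}{3 i \sqrt{635}} = - \frac{i \sqrt{635}}{1905}$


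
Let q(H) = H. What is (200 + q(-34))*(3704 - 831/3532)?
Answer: 1085780851/1766 ≈ 6.1483e+5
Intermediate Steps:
(200 + q(-34))*(3704 - 831/3532) = (200 - 34)*(3704 - 831/3532) = 166*(3704 - 831*1/3532) = 166*(3704 - 831/3532) = 166*(13081697/3532) = 1085780851/1766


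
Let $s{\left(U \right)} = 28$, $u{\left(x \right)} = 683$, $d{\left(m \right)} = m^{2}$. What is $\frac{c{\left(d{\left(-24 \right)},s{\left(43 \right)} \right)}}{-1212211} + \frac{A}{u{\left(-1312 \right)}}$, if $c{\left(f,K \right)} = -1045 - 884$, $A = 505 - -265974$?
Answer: $\frac{323030092576}{827940113} \approx 390.16$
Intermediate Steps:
$A = 266479$ ($A = 505 + 265974 = 266479$)
$c{\left(f,K \right)} = -1929$ ($c{\left(f,K \right)} = -1045 - 884 = -1929$)
$\frac{c{\left(d{\left(-24 \right)},s{\left(43 \right)} \right)}}{-1212211} + \frac{A}{u{\left(-1312 \right)}} = - \frac{1929}{-1212211} + \frac{266479}{683} = \left(-1929\right) \left(- \frac{1}{1212211}\right) + 266479 \cdot \frac{1}{683} = \frac{1929}{1212211} + \frac{266479}{683} = \frac{323030092576}{827940113}$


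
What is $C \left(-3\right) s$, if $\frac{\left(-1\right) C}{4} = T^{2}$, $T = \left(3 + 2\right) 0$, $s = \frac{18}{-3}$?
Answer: $0$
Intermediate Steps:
$s = -6$ ($s = 18 \left(- \frac{1}{3}\right) = -6$)
$T = 0$ ($T = 5 \cdot 0 = 0$)
$C = 0$ ($C = - 4 \cdot 0^{2} = \left(-4\right) 0 = 0$)
$C \left(-3\right) s = 0 \left(-3\right) \left(-6\right) = 0 \left(-6\right) = 0$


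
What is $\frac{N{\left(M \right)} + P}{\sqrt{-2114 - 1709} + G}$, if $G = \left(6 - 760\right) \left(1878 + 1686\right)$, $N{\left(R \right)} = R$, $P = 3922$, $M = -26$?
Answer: $- \frac{10469549376}{7221344813359} - \frac{3896 i \sqrt{3823}}{7221344813359} \approx -0.0014498 - 3.3358 \cdot 10^{-8} i$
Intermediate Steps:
$G = -2687256$ ($G = \left(-754\right) 3564 = -2687256$)
$\frac{N{\left(M \right)} + P}{\sqrt{-2114 - 1709} + G} = \frac{-26 + 3922}{\sqrt{-2114 - 1709} - 2687256} = \frac{3896}{\sqrt{-3823} - 2687256} = \frac{3896}{i \sqrt{3823} - 2687256} = \frac{3896}{-2687256 + i \sqrt{3823}}$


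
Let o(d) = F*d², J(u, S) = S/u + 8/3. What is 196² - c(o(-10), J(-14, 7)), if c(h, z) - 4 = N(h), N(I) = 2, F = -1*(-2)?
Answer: 38410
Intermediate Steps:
F = 2
J(u, S) = 8/3 + S/u (J(u, S) = S/u + 8*(⅓) = S/u + 8/3 = 8/3 + S/u)
o(d) = 2*d²
c(h, z) = 6 (c(h, z) = 4 + 2 = 6)
196² - c(o(-10), J(-14, 7)) = 196² - 1*6 = 38416 - 6 = 38410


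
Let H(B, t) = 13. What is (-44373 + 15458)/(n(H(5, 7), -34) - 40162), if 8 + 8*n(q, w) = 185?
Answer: 231320/321119 ≈ 0.72036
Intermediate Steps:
n(q, w) = 177/8 (n(q, w) = -1 + (⅛)*185 = -1 + 185/8 = 177/8)
(-44373 + 15458)/(n(H(5, 7), -34) - 40162) = (-44373 + 15458)/(177/8 - 40162) = -28915/(-321119/8) = -28915*(-8/321119) = 231320/321119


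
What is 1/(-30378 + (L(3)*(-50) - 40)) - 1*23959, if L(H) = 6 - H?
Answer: -732378713/30568 ≈ -23959.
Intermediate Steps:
1/(-30378 + (L(3)*(-50) - 40)) - 1*23959 = 1/(-30378 + ((6 - 1*3)*(-50) - 40)) - 1*23959 = 1/(-30378 + ((6 - 3)*(-50) - 40)) - 23959 = 1/(-30378 + (3*(-50) - 40)) - 23959 = 1/(-30378 + (-150 - 40)) - 23959 = 1/(-30378 - 190) - 23959 = 1/(-30568) - 23959 = -1/30568 - 23959 = -732378713/30568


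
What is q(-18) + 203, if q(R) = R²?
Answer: 527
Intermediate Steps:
q(-18) + 203 = (-18)² + 203 = 324 + 203 = 527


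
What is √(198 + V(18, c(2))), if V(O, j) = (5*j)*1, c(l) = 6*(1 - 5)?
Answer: √78 ≈ 8.8318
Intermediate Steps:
c(l) = -24 (c(l) = 6*(-4) = -24)
V(O, j) = 5*j
√(198 + V(18, c(2))) = √(198 + 5*(-24)) = √(198 - 120) = √78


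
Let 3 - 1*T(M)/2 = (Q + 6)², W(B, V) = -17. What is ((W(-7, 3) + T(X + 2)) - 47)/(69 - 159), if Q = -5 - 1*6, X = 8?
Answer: 6/5 ≈ 1.2000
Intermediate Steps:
Q = -11 (Q = -5 - 6 = -11)
T(M) = -44 (T(M) = 6 - 2*(-11 + 6)² = 6 - 2*(-5)² = 6 - 2*25 = 6 - 50 = -44)
((W(-7, 3) + T(X + 2)) - 47)/(69 - 159) = ((-17 - 44) - 47)/(69 - 159) = (-61 - 47)/(-90) = -108*(-1/90) = 6/5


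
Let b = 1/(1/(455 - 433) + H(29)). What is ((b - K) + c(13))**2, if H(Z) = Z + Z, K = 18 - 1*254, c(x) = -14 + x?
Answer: 90070213689/1630729 ≈ 55233.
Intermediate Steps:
K = -236 (K = 18 - 254 = -236)
H(Z) = 2*Z
b = 22/1277 (b = 1/(1/(455 - 433) + 2*29) = 1/(1/22 + 58) = 1/(1277/22) = 22/1277 ≈ 0.017228)
((b - K) + c(13))**2 = ((22/1277 - 1*(-236)) + (-14 + 13))**2 = ((22/1277 + 236) - 1)**2 = (301394/1277 - 1)**2 = (300117/1277)**2 = 90070213689/1630729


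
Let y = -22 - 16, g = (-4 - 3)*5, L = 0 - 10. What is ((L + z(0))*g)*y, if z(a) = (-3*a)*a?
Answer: -13300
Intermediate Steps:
z(a) = -3*a**2
L = -10
g = -35 (g = -7*5 = -35)
y = -38
((L + z(0))*g)*y = ((-10 - 3*0**2)*(-35))*(-38) = ((-10 - 3*0)*(-35))*(-38) = ((-10 + 0)*(-35))*(-38) = -10*(-35)*(-38) = 350*(-38) = -13300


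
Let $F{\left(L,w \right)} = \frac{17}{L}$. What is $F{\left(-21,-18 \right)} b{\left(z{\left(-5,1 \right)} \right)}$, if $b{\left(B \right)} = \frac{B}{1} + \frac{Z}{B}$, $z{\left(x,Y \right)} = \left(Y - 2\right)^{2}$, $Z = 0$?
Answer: $- \frac{17}{21} \approx -0.80952$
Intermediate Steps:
$z{\left(x,Y \right)} = \left(-2 + Y\right)^{2}$
$b{\left(B \right)} = B$ ($b{\left(B \right)} = \frac{B}{1} + \frac{0}{B} = B 1 + 0 = B + 0 = B$)
$F{\left(-21,-18 \right)} b{\left(z{\left(-5,1 \right)} \right)} = \frac{17}{-21} \left(-2 + 1\right)^{2} = 17 \left(- \frac{1}{21}\right) \left(-1\right)^{2} = \left(- \frac{17}{21}\right) 1 = - \frac{17}{21}$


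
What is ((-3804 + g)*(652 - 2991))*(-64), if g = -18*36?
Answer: -666446592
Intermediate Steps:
g = -648
((-3804 + g)*(652 - 2991))*(-64) = ((-3804 - 648)*(652 - 2991))*(-64) = -4452*(-2339)*(-64) = 10413228*(-64) = -666446592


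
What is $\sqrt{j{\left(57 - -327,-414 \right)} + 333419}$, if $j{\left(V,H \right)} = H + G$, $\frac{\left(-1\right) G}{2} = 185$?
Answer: $\sqrt{332635} \approx 576.75$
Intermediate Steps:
$G = -370$ ($G = \left(-2\right) 185 = -370$)
$j{\left(V,H \right)} = -370 + H$ ($j{\left(V,H \right)} = H - 370 = -370 + H$)
$\sqrt{j{\left(57 - -327,-414 \right)} + 333419} = \sqrt{\left(-370 - 414\right) + 333419} = \sqrt{-784 + 333419} = \sqrt{332635}$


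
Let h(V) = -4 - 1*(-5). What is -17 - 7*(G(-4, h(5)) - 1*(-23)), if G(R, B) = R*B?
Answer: -150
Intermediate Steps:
h(V) = 1 (h(V) = -4 + 5 = 1)
G(R, B) = B*R
-17 - 7*(G(-4, h(5)) - 1*(-23)) = -17 - 7*(1*(-4) - 1*(-23)) = -17 - 7*(-4 + 23) = -17 - 7*19 = -17 - 133 = -150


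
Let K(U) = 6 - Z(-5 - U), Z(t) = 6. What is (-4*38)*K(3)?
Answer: 0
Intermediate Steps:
K(U) = 0 (K(U) = 6 - 1*6 = 6 - 6 = 0)
(-4*38)*K(3) = -4*38*0 = -152*0 = 0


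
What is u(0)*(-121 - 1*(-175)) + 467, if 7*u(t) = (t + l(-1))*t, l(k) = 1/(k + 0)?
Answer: 467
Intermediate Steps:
l(k) = 1/k
u(t) = t*(-1 + t)/7 (u(t) = ((t + 1/(-1))*t)/7 = ((t - 1)*t)/7 = ((-1 + t)*t)/7 = (t*(-1 + t))/7 = t*(-1 + t)/7)
u(0)*(-121 - 1*(-175)) + 467 = ((⅐)*0*(-1 + 0))*(-121 - 1*(-175)) + 467 = ((⅐)*0*(-1))*(-121 + 175) + 467 = 0*54 + 467 = 0 + 467 = 467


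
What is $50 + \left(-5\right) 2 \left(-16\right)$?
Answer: $210$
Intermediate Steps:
$50 + \left(-5\right) 2 \left(-16\right) = 50 - -160 = 50 + 160 = 210$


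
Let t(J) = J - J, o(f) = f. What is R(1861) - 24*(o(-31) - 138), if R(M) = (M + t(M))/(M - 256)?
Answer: 6511741/1605 ≈ 4057.2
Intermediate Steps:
t(J) = 0
R(M) = M/(-256 + M) (R(M) = (M + 0)/(M - 256) = M/(-256 + M))
R(1861) - 24*(o(-31) - 138) = 1861/(-256 + 1861) - 24*(-31 - 138) = 1861/1605 - 24*(-169) = 1861*(1/1605) + 4056 = 1861/1605 + 4056 = 6511741/1605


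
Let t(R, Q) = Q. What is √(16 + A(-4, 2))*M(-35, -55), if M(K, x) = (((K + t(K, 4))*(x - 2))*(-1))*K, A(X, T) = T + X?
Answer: 61845*√14 ≈ 2.3140e+5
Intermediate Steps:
M(K, x) = -K*(-2 + x)*(4 + K) (M(K, x) = (((K + 4)*(x - 2))*(-1))*K = (((4 + K)*(-2 + x))*(-1))*K = (((-2 + x)*(4 + K))*(-1))*K = (-(-2 + x)*(4 + K))*K = -K*(-2 + x)*(4 + K))
√(16 + A(-4, 2))*M(-35, -55) = √(16 + (2 - 4))*(-35*(8 - 4*(-55) + 2*(-35) - 1*(-35)*(-55))) = √(16 - 2)*(-35*(8 + 220 - 70 - 1925)) = √14*(-35*(-1767)) = √14*61845 = 61845*√14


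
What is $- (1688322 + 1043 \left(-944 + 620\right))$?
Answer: $-1350390$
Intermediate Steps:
$- (1688322 + 1043 \left(-944 + 620\right)) = - (1688322 + 1043 \left(-324\right)) = - (1688322 - 337932) = \left(-1\right) 1350390 = -1350390$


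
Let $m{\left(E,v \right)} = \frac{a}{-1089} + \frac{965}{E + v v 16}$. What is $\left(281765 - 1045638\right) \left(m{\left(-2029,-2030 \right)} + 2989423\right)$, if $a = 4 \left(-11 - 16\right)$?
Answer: $- \frac{150559179510045031430}{65932371} \approx -2.2835 \cdot 10^{12}$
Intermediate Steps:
$a = -108$ ($a = 4 \left(-27\right) = -108$)
$m{\left(E,v \right)} = \frac{12}{121} + \frac{965}{E + 16 v^{2}}$ ($m{\left(E,v \right)} = - \frac{108}{-1089} + \frac{965}{E + v v 16} = \left(-108\right) \left(- \frac{1}{1089}\right) + \frac{965}{E + v^{2} \cdot 16} = \frac{12}{121} + \frac{965}{E + 16 v^{2}}$)
$\left(281765 - 1045638\right) \left(m{\left(-2029,-2030 \right)} + 2989423\right) = \left(281765 - 1045638\right) \left(\frac{116765 + 12 \left(-2029\right) + 192 \left(-2030\right)^{2}}{121 \left(-2029 + 16 \left(-2030\right)^{2}\right)} + 2989423\right) = - 763873 \left(\frac{116765 - 24348 + 192 \cdot 4120900}{121 \left(-2029 + 16 \cdot 4120900\right)} + 2989423\right) = - 763873 \left(\frac{116765 - 24348 + 791212800}{121 \left(-2029 + 65934400\right)} + 2989423\right) = - 763873 \left(\frac{1}{121} \cdot \frac{1}{65932371} \cdot 791305217 + 2989423\right) = - 763873 \left(\frac{791305217}{7977816891} + 2989423\right) = \left(-763873\right) \frac{23849070095049110}{7977816891} = - \frac{150559179510045031430}{65932371}$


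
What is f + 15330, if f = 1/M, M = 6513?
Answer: 99844291/6513 ≈ 15330.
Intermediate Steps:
f = 1/6513 ≈ 0.00015354
f + 15330 = 1/6513 + 15330 = 99844291/6513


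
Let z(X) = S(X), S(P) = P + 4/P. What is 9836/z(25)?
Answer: 245900/629 ≈ 390.94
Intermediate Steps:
z(X) = X + 4/X
9836/z(25) = 9836/(25 + 4/25) = 9836/(629/25) = 9836*(25/629) = 245900/629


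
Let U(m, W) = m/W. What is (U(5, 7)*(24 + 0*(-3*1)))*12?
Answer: 1440/7 ≈ 205.71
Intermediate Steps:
(U(5, 7)*(24 + 0*(-3*1)))*12 = ((5/7)*(24 + 0*(-3*1)))*12 = ((5*(1/7))*(24 + 0*(-3)))*12 = (5*(24 + 0)/7)*12 = ((5/7)*24)*12 = (120/7)*12 = 1440/7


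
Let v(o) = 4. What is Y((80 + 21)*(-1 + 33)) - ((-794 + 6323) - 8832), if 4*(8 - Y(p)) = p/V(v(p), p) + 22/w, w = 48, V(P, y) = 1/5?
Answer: -69995/96 ≈ -729.11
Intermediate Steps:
V(P, y) = ⅕
Y(p) = 757/96 - 5*p/4 (Y(p) = 8 - (p/(⅕) + 22/48)/4 = 8 - (p*5 + 22*(1/48))/4 = 8 - (5*p + 11/24)/4 = 8 - (11/24 + 5*p)/4 = 8 + (-11/96 - 5*p/4) = 757/96 - 5*p/4)
Y((80 + 21)*(-1 + 33)) - ((-794 + 6323) - 8832) = (757/96 - 5*(80 + 21)*(-1 + 33)/4) - ((-794 + 6323) - 8832) = (757/96 - 505*32/4) - (5529 - 8832) = (757/96 - 5/4*3232) - 1*(-3303) = (757/96 - 4040) + 3303 = -387083/96 + 3303 = -69995/96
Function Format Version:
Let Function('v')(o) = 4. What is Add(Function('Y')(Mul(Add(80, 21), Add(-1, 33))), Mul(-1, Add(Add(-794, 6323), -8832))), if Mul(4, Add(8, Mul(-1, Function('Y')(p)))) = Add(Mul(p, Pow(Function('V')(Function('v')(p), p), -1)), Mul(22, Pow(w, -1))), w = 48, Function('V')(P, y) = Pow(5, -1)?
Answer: Rational(-69995, 96) ≈ -729.11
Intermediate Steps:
Function('V')(P, y) = Rational(1, 5)
Function('Y')(p) = Add(Rational(757, 96), Mul(Rational(-5, 4), p)) (Function('Y')(p) = Add(8, Mul(Rational(-1, 4), Add(Mul(p, Pow(Rational(1, 5), -1)), Mul(22, Pow(48, -1))))) = Add(8, Mul(Rational(-1, 4), Add(Mul(p, 5), Mul(22, Rational(1, 48))))) = Add(8, Mul(Rational(-1, 4), Add(Mul(5, p), Rational(11, 24)))) = Add(8, Mul(Rational(-1, 4), Add(Rational(11, 24), Mul(5, p)))) = Add(8, Add(Rational(-11, 96), Mul(Rational(-5, 4), p))) = Add(Rational(757, 96), Mul(Rational(-5, 4), p)))
Add(Function('Y')(Mul(Add(80, 21), Add(-1, 33))), Mul(-1, Add(Add(-794, 6323), -8832))) = Add(Add(Rational(757, 96), Mul(Rational(-5, 4), Mul(Add(80, 21), Add(-1, 33)))), Mul(-1, Add(Add(-794, 6323), -8832))) = Add(Add(Rational(757, 96), Mul(Rational(-5, 4), Mul(101, 32))), Mul(-1, Add(5529, -8832))) = Add(Add(Rational(757, 96), Mul(Rational(-5, 4), 3232)), Mul(-1, -3303)) = Add(Add(Rational(757, 96), -4040), 3303) = Add(Rational(-387083, 96), 3303) = Rational(-69995, 96)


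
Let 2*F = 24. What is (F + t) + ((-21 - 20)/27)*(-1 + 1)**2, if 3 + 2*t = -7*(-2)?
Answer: 35/2 ≈ 17.500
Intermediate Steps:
F = 12 (F = (1/2)*24 = 12)
t = 11/2 (t = -3/2 + (-7*(-2))/2 = -3/2 + (1/2)*14 = -3/2 + 7 = 11/2 ≈ 5.5000)
(F + t) + ((-21 - 20)/27)*(-1 + 1)**2 = (12 + 11/2) + ((-21 - 20)/27)*(-1 + 1)**2 = 35/2 - 41*1/27*0**2 = 35/2 - 41/27*0 = 35/2 + 0 = 35/2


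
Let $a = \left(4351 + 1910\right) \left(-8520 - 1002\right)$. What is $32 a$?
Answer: $-1907751744$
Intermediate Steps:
$a = -59617242$ ($a = 6261 \left(-9522\right) = -59617242$)
$32 a = 32 \left(-59617242\right) = -1907751744$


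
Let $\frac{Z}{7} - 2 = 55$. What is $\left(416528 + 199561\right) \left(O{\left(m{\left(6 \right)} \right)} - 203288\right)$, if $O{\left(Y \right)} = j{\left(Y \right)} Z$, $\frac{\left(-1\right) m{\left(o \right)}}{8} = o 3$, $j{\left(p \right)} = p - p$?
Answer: $-125243500632$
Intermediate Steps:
$j{\left(p \right)} = 0$
$Z = 399$ ($Z = 14 + 7 \cdot 55 = 14 + 385 = 399$)
$m{\left(o \right)} = - 24 o$ ($m{\left(o \right)} = - 8 o 3 = - 8 \cdot 3 o = - 24 o$)
$O{\left(Y \right)} = 0$ ($O{\left(Y \right)} = 0 \cdot 399 = 0$)
$\left(416528 + 199561\right) \left(O{\left(m{\left(6 \right)} \right)} - 203288\right) = \left(416528 + 199561\right) \left(0 - 203288\right) = 616089 \left(-203288\right) = -125243500632$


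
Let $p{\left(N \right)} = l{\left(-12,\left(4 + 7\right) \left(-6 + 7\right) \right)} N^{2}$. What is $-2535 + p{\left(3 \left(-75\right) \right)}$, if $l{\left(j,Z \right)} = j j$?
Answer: $7287465$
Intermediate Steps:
$l{\left(j,Z \right)} = j^{2}$
$p{\left(N \right)} = 144 N^{2}$ ($p{\left(N \right)} = \left(-12\right)^{2} N^{2} = 144 N^{2}$)
$-2535 + p{\left(3 \left(-75\right) \right)} = -2535 + 144 \left(3 \left(-75\right)\right)^{2} = -2535 + 144 \left(-225\right)^{2} = -2535 + 144 \cdot 50625 = -2535 + 7290000 = 7287465$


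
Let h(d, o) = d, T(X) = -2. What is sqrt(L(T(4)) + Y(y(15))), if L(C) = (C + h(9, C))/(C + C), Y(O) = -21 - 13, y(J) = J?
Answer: I*sqrt(143)/2 ≈ 5.9791*I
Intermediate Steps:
Y(O) = -34
L(C) = (9 + C)/(2*C) (L(C) = (C + 9)/(C + C) = (9 + C)/((2*C)) = (9 + C)*(1/(2*C)) = (9 + C)/(2*C))
sqrt(L(T(4)) + Y(y(15))) = sqrt((1/2)*(9 - 2)/(-2) - 34) = sqrt((1/2)*(-1/2)*7 - 34) = sqrt(-7/4 - 34) = sqrt(-143/4) = I*sqrt(143)/2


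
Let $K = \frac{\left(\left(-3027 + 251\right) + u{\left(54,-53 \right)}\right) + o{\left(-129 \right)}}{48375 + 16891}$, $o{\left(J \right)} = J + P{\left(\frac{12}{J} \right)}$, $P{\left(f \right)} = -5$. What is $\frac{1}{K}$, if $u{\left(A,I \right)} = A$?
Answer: $- \frac{32633}{1428} \approx -22.852$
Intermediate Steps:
$o{\left(J \right)} = -5 + J$ ($o{\left(J \right)} = J - 5 = -5 + J$)
$K = - \frac{1428}{32633}$ ($K = \frac{\left(\left(-3027 + 251\right) + 54\right) - 134}{48375 + 16891} = \frac{\left(-2776 + 54\right) - 134}{65266} = \left(-2722 - 134\right) \frac{1}{65266} = \left(-2856\right) \frac{1}{65266} = - \frac{1428}{32633} \approx -0.043759$)
$\frac{1}{K} = \frac{1}{- \frac{1428}{32633}} = - \frac{32633}{1428}$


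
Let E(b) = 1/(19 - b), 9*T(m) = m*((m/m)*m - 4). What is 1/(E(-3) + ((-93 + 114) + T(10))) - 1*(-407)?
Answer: 744469/1829 ≈ 407.04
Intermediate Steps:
T(m) = m*(-4 + m)/9 (T(m) = (m*((m/m)*m - 4))/9 = (m*(1*m - 4))/9 = (m*(m - 4))/9 = (m*(-4 + m))/9 = m*(-4 + m)/9)
1/(E(-3) + ((-93 + 114) + T(10))) - 1*(-407) = 1/(-1/(-19 - 3) + ((-93 + 114) + (⅑)*10*(-4 + 10))) - 1*(-407) = 1/(-1/(-22) + (21 + (⅑)*10*6)) + 407 = 1/(-1*(-1/22) + (21 + 20/3)) + 407 = 1/(1/22 + 83/3) + 407 = 1/(1829/66) + 407 = 66/1829 + 407 = 744469/1829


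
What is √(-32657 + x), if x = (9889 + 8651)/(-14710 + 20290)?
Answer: 2*I*√7845046/31 ≈ 180.7*I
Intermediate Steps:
x = 103/31 (x = 18540/5580 = 18540*(1/5580) = 103/31 ≈ 3.3226)
√(-32657 + x) = √(-32657 + 103/31) = √(-1012264/31) = 2*I*√7845046/31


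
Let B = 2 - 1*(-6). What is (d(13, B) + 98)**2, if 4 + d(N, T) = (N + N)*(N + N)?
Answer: 592900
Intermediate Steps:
B = 8 (B = 2 + 6 = 8)
d(N, T) = -4 + 4*N**2 (d(N, T) = -4 + (N + N)*(N + N) = -4 + (2*N)*(2*N) = -4 + 4*N**2)
(d(13, B) + 98)**2 = ((-4 + 4*13**2) + 98)**2 = ((-4 + 4*169) + 98)**2 = ((-4 + 676) + 98)**2 = (672 + 98)**2 = 770**2 = 592900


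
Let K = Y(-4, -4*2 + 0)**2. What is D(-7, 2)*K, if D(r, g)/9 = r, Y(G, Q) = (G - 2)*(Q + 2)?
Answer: -81648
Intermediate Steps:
Y(G, Q) = (-2 + G)*(2 + Q)
D(r, g) = 9*r
K = 1296 (K = (-4 - 2*(-4*2 + 0) + 2*(-4) - 4*(-4*2 + 0))**2 = (-4 - 2*(-8 + 0) - 8 - 4*(-8 + 0))**2 = (-4 - 2*(-8) - 8 - 4*(-8))**2 = (-4 + 16 - 8 + 32)**2 = 36**2 = 1296)
D(-7, 2)*K = (9*(-7))*1296 = -63*1296 = -81648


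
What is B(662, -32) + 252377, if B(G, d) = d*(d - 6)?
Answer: 253593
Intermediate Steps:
B(G, d) = d*(-6 + d)
B(662, -32) + 252377 = -32*(-6 - 32) + 252377 = -32*(-38) + 252377 = 1216 + 252377 = 253593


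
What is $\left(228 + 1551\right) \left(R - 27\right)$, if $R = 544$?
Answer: $919743$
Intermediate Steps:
$\left(228 + 1551\right) \left(R - 27\right) = \left(228 + 1551\right) \left(544 - 27\right) = 1779 \left(544 - 27\right) = 1779 \cdot 517 = 919743$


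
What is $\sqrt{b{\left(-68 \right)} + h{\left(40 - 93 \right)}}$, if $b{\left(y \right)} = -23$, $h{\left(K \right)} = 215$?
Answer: $8 \sqrt{3} \approx 13.856$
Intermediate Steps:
$\sqrt{b{\left(-68 \right)} + h{\left(40 - 93 \right)}} = \sqrt{-23 + 215} = \sqrt{192} = 8 \sqrt{3}$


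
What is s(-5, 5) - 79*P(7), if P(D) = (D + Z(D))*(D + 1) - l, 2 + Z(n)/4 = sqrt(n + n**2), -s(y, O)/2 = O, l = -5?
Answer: 227 - 5056*sqrt(14) ≈ -18691.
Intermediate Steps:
s(y, O) = -2*O
Z(n) = -8 + 4*sqrt(n + n**2)
P(D) = 5 + (1 + D)*(-8 + D + 4*sqrt(D*(1 + D))) (P(D) = (D + (-8 + 4*sqrt(D*(1 + D))))*(D + 1) - 1*(-5) = (-8 + D + 4*sqrt(D*(1 + D)))*(1 + D) + 5 = (1 + D)*(-8 + D + 4*sqrt(D*(1 + D))) + 5 = 5 + (1 + D)*(-8 + D + 4*sqrt(D*(1 + D))))
s(-5, 5) - 79*P(7) = -2*5 - 79*(-3 + 7 + 7**2 + 4*sqrt(7*(1 + 7)) + 4*7*(-2 + sqrt(7*(1 + 7)))) = -10 - 79*(-3 + 7 + 49 + 4*sqrt(7*8) + 4*7*(-2 + sqrt(7*8))) = -10 - 79*(-3 + 7 + 49 + 4*sqrt(56) + 4*7*(-2 + sqrt(56))) = -10 - 79*(-3 + 7 + 49 + 4*(2*sqrt(14)) + 4*7*(-2 + 2*sqrt(14))) = -10 - 79*(-3 + 7 + 49 + 8*sqrt(14) + (-56 + 56*sqrt(14))) = -10 - 79*(-3 + 64*sqrt(14)) = -10 + (237 - 5056*sqrt(14)) = 227 - 5056*sqrt(14)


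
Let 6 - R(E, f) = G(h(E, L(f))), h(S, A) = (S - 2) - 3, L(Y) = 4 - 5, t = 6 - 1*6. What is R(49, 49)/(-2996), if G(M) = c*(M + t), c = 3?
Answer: 9/214 ≈ 0.042056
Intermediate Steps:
t = 0 (t = 6 - 6 = 0)
L(Y) = -1
h(S, A) = -5 + S (h(S, A) = (-2 + S) - 3 = -5 + S)
G(M) = 3*M (G(M) = 3*(M + 0) = 3*M)
R(E, f) = 21 - 3*E (R(E, f) = 6 - 3*(-5 + E) = 6 - (-15 + 3*E) = 6 + (15 - 3*E) = 21 - 3*E)
R(49, 49)/(-2996) = (21 - 3*49)/(-2996) = (21 - 147)*(-1/2996) = -126*(-1/2996) = 9/214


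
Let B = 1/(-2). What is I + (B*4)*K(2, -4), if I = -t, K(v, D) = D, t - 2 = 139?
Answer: -133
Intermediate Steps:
t = 141 (t = 2 + 139 = 141)
B = -½ ≈ -0.50000
I = -141 (I = -1*141 = -141)
I + (B*4)*K(2, -4) = -141 - ½*4*(-4) = -141 - 2*(-4) = -141 + 8 = -133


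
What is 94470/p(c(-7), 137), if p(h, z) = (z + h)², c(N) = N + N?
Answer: 31490/5043 ≈ 6.2443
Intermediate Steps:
c(N) = 2*N
p(h, z) = (h + z)²
94470/p(c(-7), 137) = 94470/((2*(-7) + 137)²) = 94470/((-14 + 137)²) = 94470/(123²) = 94470/15129 = 94470*(1/15129) = 31490/5043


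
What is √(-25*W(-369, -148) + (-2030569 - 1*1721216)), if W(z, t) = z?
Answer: 12*I*√25990 ≈ 1934.6*I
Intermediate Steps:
√(-25*W(-369, -148) + (-2030569 - 1*1721216)) = √(-25*(-369) + (-2030569 - 1*1721216)) = √(9225 + (-2030569 - 1721216)) = √(9225 - 3751785) = √(-3742560) = 12*I*√25990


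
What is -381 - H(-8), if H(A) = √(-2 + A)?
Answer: -381 - I*√10 ≈ -381.0 - 3.1623*I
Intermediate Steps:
-381 - H(-8) = -381 - √(-2 - 8) = -381 - √(-10) = -381 - I*√10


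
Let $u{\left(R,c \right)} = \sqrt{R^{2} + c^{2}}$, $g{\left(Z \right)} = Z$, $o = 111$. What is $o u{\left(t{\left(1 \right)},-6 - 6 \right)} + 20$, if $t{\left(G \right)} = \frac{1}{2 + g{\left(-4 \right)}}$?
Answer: $20 + \frac{111 \sqrt{577}}{2} \approx 1353.2$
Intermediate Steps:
$t{\left(G \right)} = - \frac{1}{2}$ ($t{\left(G \right)} = \frac{1}{2 - 4} = \frac{1}{-2} = - \frac{1}{2}$)
$o u{\left(t{\left(1 \right)},-6 - 6 \right)} + 20 = 111 \sqrt{\left(- \frac{1}{2}\right)^{2} + \left(-6 - 6\right)^{2}} + 20 = 111 \sqrt{\frac{1}{4} + \left(-12\right)^{2}} + 20 = 111 \sqrt{\frac{1}{4} + 144} + 20 = 111 \sqrt{\frac{577}{4}} + 20 = 111 \frac{\sqrt{577}}{2} + 20 = \frac{111 \sqrt{577}}{2} + 20 = 20 + \frac{111 \sqrt{577}}{2}$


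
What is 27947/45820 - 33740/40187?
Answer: -60408673/263052620 ≈ -0.22964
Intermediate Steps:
27947/45820 - 33740/40187 = 27947*(1/45820) - 33740*1/40187 = 27947/45820 - 4820/5741 = -60408673/263052620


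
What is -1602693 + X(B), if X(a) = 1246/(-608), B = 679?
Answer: -487219295/304 ≈ -1.6027e+6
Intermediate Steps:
X(a) = -623/304 (X(a) = 1246*(-1/608) = -623/304)
-1602693 + X(B) = -1602693 - 623/304 = -487219295/304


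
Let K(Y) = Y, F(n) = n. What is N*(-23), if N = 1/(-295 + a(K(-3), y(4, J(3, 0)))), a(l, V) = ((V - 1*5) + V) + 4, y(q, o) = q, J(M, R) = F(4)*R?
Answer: 23/288 ≈ 0.079861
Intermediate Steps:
J(M, R) = 4*R
a(l, V) = -1 + 2*V (a(l, V) = ((V - 5) + V) + 4 = ((-5 + V) + V) + 4 = (-5 + 2*V) + 4 = -1 + 2*V)
N = -1/288 (N = 1/(-295 + (-1 + 2*4)) = 1/(-295 + (-1 + 8)) = 1/(-295 + 7) = 1/(-288) = -1/288 ≈ -0.0034722)
N*(-23) = -1/288*(-23) = 23/288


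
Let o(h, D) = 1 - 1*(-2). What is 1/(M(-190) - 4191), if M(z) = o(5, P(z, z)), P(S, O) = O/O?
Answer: -1/4188 ≈ -0.00023878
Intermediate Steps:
P(S, O) = 1
o(h, D) = 3 (o(h, D) = 1 + 2 = 3)
M(z) = 3
1/(M(-190) - 4191) = 1/(3 - 4191) = 1/(-4188) = -1/4188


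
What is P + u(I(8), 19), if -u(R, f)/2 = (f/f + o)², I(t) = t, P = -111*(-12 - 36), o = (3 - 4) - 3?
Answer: 5310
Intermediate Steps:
o = -4 (o = -1 - 3 = -4)
P = 5328 (P = -111*(-48) = 5328)
u(R, f) = -18 (u(R, f) = -2*(f/f - 4)² = -2*(1 - 4)² = -2*(-3)² = -2*9 = -18)
P + u(I(8), 19) = 5328 - 18 = 5310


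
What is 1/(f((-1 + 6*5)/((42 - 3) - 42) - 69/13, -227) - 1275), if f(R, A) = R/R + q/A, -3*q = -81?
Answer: -227/289225 ≈ -0.00078486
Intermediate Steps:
q = 27 (q = -⅓*(-81) = 27)
f(R, A) = 1 + 27/A (f(R, A) = R/R + 27/A = 1 + 27/A)
1/(f((-1 + 6*5)/((42 - 3) - 42) - 69/13, -227) - 1275) = 1/((27 - 227)/(-227) - 1275) = 1/(-1/227*(-200) - 1275) = 1/(200/227 - 1275) = 1/(-289225/227) = -227/289225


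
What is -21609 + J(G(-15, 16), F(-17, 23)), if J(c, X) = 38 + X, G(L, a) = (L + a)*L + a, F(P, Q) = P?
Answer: -21588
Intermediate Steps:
G(L, a) = a + L*(L + a) (G(L, a) = L*(L + a) + a = a + L*(L + a))
-21609 + J(G(-15, 16), F(-17, 23)) = -21609 + (38 - 17) = -21609 + 21 = -21588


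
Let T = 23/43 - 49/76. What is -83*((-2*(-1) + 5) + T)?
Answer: -1868911/3268 ≈ -571.88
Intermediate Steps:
T = -359/3268 (T = 23*(1/43) - 49*1/76 = 23/43 - 49/76 = -359/3268 ≈ -0.10985)
-83*((-2*(-1) + 5) + T) = -83*((-2*(-1) + 5) - 359/3268) = -83*((2 + 5) - 359/3268) = -83*(7 - 359/3268) = -83*22517/3268 = -1868911/3268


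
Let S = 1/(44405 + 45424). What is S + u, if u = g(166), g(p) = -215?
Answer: -19313234/89829 ≈ -215.00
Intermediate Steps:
u = -215
S = 1/89829 ≈ 1.1132e-5
S + u = 1/89829 - 215 = -19313234/89829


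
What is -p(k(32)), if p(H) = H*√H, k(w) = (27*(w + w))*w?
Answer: -5308416*√6 ≈ -1.3003e+7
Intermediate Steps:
k(w) = 54*w² (k(w) = (27*(2*w))*w = (54*w)*w = 54*w²)
p(H) = H^(3/2)
-p(k(32)) = -(54*32²)^(3/2) = -(54*1024)^(3/2) = -55296^(3/2) = -5308416*√6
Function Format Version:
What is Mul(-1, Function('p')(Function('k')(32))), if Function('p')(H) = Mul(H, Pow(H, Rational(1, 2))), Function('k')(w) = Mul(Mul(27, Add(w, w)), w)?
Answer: Mul(-5308416, Pow(6, Rational(1, 2))) ≈ -1.3003e+7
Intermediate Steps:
Function('k')(w) = Mul(54, Pow(w, 2)) (Function('k')(w) = Mul(Mul(27, Mul(2, w)), w) = Mul(Mul(54, w), w) = Mul(54, Pow(w, 2)))
Function('p')(H) = Pow(H, Rational(3, 2))
Mul(-1, Function('p')(Function('k')(32))) = Mul(-1, Pow(Mul(54, Pow(32, 2)), Rational(3, 2))) = Mul(-1, Pow(Mul(54, 1024), Rational(3, 2))) = Mul(-1, Pow(55296, Rational(3, 2))) = Mul(-1, Mul(5308416, Pow(6, Rational(1, 2)))) = Mul(-5308416, Pow(6, Rational(1, 2)))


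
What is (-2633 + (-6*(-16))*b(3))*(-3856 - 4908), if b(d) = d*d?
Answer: 15503516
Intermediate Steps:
b(d) = d²
(-2633 + (-6*(-16))*b(3))*(-3856 - 4908) = (-2633 - 6*(-16)*3²)*(-3856 - 4908) = (-2633 + 96*9)*(-8764) = (-2633 + 864)*(-8764) = -1769*(-8764) = 15503516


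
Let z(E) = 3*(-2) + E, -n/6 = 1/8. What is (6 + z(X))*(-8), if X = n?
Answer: 6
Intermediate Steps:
n = -3/4 (n = -6/8 = -6*1/8 = -3/4 ≈ -0.75000)
X = -3/4 ≈ -0.75000
z(E) = -6 + E
(6 + z(X))*(-8) = (6 + (-6 - 3/4))*(-8) = (6 - 27/4)*(-8) = -3/4*(-8) = 6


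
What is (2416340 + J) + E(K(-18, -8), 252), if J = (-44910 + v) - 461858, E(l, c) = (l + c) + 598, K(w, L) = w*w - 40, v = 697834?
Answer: 2608540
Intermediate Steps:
K(w, L) = -40 + w² (K(w, L) = w² - 40 = -40 + w²)
E(l, c) = 598 + c + l (E(l, c) = (c + l) + 598 = 598 + c + l)
J = 191066 (J = (-44910 + 697834) - 461858 = 652924 - 461858 = 191066)
(2416340 + J) + E(K(-18, -8), 252) = (2416340 + 191066) + (598 + 252 + (-40 + (-18)²)) = 2607406 + (598 + 252 + (-40 + 324)) = 2607406 + (598 + 252 + 284) = 2607406 + 1134 = 2608540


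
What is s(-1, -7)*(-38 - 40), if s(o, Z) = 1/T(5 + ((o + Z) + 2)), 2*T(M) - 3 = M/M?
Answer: -39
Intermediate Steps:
T(M) = 2 (T(M) = 3/2 + (M/M)/2 = 3/2 + (1/2)*1 = 3/2 + 1/2 = 2)
s(o, Z) = 1/2
s(-1, -7)*(-38 - 40) = (-38 - 40)/2 = (1/2)*(-78) = -39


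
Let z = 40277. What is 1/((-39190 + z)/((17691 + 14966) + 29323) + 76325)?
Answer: 61980/4730624587 ≈ 1.3102e-5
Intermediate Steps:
1/((-39190 + z)/((17691 + 14966) + 29323) + 76325) = 1/((-39190 + 40277)/((17691 + 14966) + 29323) + 76325) = 1/(1087/(32657 + 29323) + 76325) = 1/(1087/61980 + 76325) = 1/(4730624587/61980) = 61980/4730624587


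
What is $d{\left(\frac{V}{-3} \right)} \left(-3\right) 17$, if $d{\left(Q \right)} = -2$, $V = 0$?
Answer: $102$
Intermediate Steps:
$d{\left(\frac{V}{-3} \right)} \left(-3\right) 17 = \left(-2\right) \left(-3\right) 17 = 6 \cdot 17 = 102$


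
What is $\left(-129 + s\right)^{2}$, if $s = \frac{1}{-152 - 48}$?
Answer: $\frac{665691601}{40000} \approx 16642.0$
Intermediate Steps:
$s = - \frac{1}{200}$ ($s = \frac{1}{-200} = - \frac{1}{200} \approx -0.005$)
$\left(-129 + s\right)^{2} = \left(-129 - \frac{1}{200}\right)^{2} = \left(- \frac{25801}{200}\right)^{2} = \frac{665691601}{40000}$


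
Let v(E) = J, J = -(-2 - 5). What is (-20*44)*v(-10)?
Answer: -6160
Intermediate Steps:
J = 7 (J = -1*(-7) = 7)
v(E) = 7
(-20*44)*v(-10) = -20*44*7 = -880*7 = -6160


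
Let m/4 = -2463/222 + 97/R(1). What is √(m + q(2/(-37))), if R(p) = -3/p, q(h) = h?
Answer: 2*I*√535242/111 ≈ 13.182*I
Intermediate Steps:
m = -19282/111 (m = 4*(-2463/222 + 97/((-3/1))) = 4*(-2463*1/222 + 97/((-3*1))) = 4*(-821/74 + 97/(-3)) = 4*(-821/74 + 97*(-⅓)) = 4*(-821/74 - 97/3) = 4*(-9641/222) = -19282/111 ≈ -173.71)
√(m + q(2/(-37))) = √(-19282/111 + 2/(-37)) = √(-19282/111 + 2*(-1/37)) = √(-19282/111 - 2/37) = √(-19288/111) = 2*I*√535242/111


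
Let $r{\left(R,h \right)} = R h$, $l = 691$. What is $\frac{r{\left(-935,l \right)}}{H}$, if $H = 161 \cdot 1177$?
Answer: $- \frac{58735}{17227} \approx -3.4095$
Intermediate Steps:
$H = 189497$
$\frac{r{\left(-935,l \right)}}{H} = \frac{\left(-935\right) 691}{189497} = \left(-646085\right) \frac{1}{189497} = - \frac{58735}{17227}$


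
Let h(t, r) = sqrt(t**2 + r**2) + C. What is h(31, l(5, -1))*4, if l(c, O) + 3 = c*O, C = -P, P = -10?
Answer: 40 + 20*sqrt(41) ≈ 168.06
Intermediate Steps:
C = 10 (C = -1*(-10) = 10)
l(c, O) = -3 + O*c (l(c, O) = -3 + c*O = -3 + O*c)
h(t, r) = 10 + sqrt(r**2 + t**2) (h(t, r) = sqrt(t**2 + r**2) + 10 = sqrt(r**2 + t**2) + 10 = 10 + sqrt(r**2 + t**2))
h(31, l(5, -1))*4 = (10 + sqrt((-3 - 1*5)**2 + 31**2))*4 = (10 + sqrt((-3 - 5)**2 + 961))*4 = (10 + sqrt((-8)**2 + 961))*4 = (10 + sqrt(64 + 961))*4 = (10 + sqrt(1025))*4 = (10 + 5*sqrt(41))*4 = 40 + 20*sqrt(41)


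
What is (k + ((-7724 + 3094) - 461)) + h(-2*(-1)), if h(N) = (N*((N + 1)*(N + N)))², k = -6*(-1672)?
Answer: 5517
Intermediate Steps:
k = 10032
h(N) = 4*N⁴*(1 + N)² (h(N) = (N*((1 + N)*(2*N)))² = (N*(2*N*(1 + N)))² = (2*N²*(1 + N))² = 4*N⁴*(1 + N)²)
(k + ((-7724 + 3094) - 461)) + h(-2*(-1)) = (10032 + ((-7724 + 3094) - 461)) + 4*(-2*(-1))⁴*(1 - 2*(-1))² = (10032 + (-4630 - 461)) + 4*2⁴*(1 + 2)² = (10032 - 5091) + 4*16*3² = 4941 + 4*16*9 = 4941 + 576 = 5517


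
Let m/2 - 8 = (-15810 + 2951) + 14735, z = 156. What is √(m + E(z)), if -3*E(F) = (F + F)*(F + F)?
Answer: 2*I*√7170 ≈ 169.35*I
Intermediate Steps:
E(F) = -4*F²/3 (E(F) = -(F + F)*(F + F)/3 = -2*F*2*F/3 = -4*F²/3)
m = 3768 (m = 16 + 2*((-15810 + 2951) + 14735) = 16 + 2*(-12859 + 14735) = 16 + 2*1876 = 16 + 3752 = 3768)
√(m + E(z)) = √(3768 - 4/3*156²) = √(3768 - 4/3*24336) = √(3768 - 32448) = √(-28680) = 2*I*√7170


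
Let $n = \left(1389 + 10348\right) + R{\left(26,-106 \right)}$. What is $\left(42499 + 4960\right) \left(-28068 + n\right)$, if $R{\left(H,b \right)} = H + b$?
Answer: $-778849649$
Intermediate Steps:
$n = 11657$ ($n = \left(1389 + 10348\right) + \left(26 - 106\right) = 11737 - 80 = 11657$)
$\left(42499 + 4960\right) \left(-28068 + n\right) = \left(42499 + 4960\right) \left(-28068 + 11657\right) = 47459 \left(-16411\right) = -778849649$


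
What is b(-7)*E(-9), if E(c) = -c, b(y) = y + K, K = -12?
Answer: -171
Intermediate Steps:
b(y) = -12 + y (b(y) = y - 12 = -12 + y)
b(-7)*E(-9) = (-12 - 7)*(-1*(-9)) = -19*9 = -171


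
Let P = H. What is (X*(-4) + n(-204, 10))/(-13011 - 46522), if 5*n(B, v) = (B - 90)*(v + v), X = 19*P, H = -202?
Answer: -14176/59533 ≈ -0.23812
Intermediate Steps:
P = -202
X = -3838 (X = 19*(-202) = -3838)
n(B, v) = 2*v*(-90 + B)/5 (n(B, v) = ((B - 90)*(v + v))/5 = ((-90 + B)*(2*v))/5 = (2*v*(-90 + B))/5 = 2*v*(-90 + B)/5)
(X*(-4) + n(-204, 10))/(-13011 - 46522) = (-3838*(-4) + (⅖)*10*(-90 - 204))/(-13011 - 46522) = (15352 + (⅖)*10*(-294))/(-59533) = (15352 - 1176)*(-1/59533) = 14176*(-1/59533) = -14176/59533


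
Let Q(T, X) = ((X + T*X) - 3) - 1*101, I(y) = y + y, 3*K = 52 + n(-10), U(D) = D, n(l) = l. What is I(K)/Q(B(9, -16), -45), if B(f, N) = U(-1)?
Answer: -7/26 ≈ -0.26923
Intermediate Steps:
K = 14 (K = (52 - 10)/3 = (⅓)*42 = 14)
I(y) = 2*y
B(f, N) = -1
Q(T, X) = -104 + X + T*X (Q(T, X) = (-3 + X + T*X) - 101 = -104 + X + T*X)
I(K)/Q(B(9, -16), -45) = (2*14)/(-104 - 45 - 1*(-45)) = 28/(-104 - 45 + 45) = 28/(-104) = 28*(-1/104) = -7/26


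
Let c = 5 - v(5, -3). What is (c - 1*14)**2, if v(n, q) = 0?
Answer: 81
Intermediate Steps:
c = 5 (c = 5 - 1*0 = 5 + 0 = 5)
(c - 1*14)**2 = (5 - 1*14)**2 = (5 - 14)**2 = (-9)**2 = 81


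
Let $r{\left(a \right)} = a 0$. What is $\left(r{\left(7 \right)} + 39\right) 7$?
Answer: $273$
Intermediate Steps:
$r{\left(a \right)} = 0$
$\left(r{\left(7 \right)} + 39\right) 7 = \left(0 + 39\right) 7 = 39 \cdot 7 = 273$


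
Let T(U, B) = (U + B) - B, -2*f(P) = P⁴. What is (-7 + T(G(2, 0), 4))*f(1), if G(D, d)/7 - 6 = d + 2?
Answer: -49/2 ≈ -24.500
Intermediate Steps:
G(D, d) = 56 + 7*d (G(D, d) = 42 + 7*(d + 2) = 42 + 7*(2 + d) = 42 + (14 + 7*d) = 56 + 7*d)
f(P) = -P⁴/2
T(U, B) = U (T(U, B) = (B + U) - B = U)
(-7 + T(G(2, 0), 4))*f(1) = (-7 + (56 + 7*0))*(-½*1⁴) = (-7 + (56 + 0))*(-½*1) = (-7 + 56)*(-½) = 49*(-½) = -49/2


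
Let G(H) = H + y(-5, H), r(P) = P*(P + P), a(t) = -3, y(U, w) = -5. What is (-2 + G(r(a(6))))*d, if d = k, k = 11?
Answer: 121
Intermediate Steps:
r(P) = 2*P**2 (r(P) = P*(2*P) = 2*P**2)
d = 11
G(H) = -5 + H (G(H) = H - 5 = -5 + H)
(-2 + G(r(a(6))))*d = (-2 + (-5 + 2*(-3)**2))*11 = (-2 + (-5 + 2*9))*11 = (-2 + (-5 + 18))*11 = (-2 + 13)*11 = 11*11 = 121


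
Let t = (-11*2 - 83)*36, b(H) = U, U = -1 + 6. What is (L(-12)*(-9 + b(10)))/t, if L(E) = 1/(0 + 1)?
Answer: 1/945 ≈ 0.0010582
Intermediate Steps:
U = 5
b(H) = 5
L(E) = 1 (L(E) = 1/1 = 1)
t = -3780 (t = (-22 - 83)*36 = -105*36 = -3780)
(L(-12)*(-9 + b(10)))/t = (1*(-9 + 5))/(-3780) = (1*(-4))*(-1/3780) = -4*(-1/3780) = 1/945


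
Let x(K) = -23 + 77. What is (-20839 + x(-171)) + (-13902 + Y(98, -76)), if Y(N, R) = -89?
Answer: -34776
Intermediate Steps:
x(K) = 54
(-20839 + x(-171)) + (-13902 + Y(98, -76)) = (-20839 + 54) + (-13902 - 89) = -20785 - 13991 = -34776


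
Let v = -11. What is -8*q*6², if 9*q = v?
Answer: 352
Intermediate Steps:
q = -11/9 (q = (⅑)*(-11) = -11/9 ≈ -1.2222)
-8*q*6² = -8*(-11/9)*6² = (88/9)*36 = 352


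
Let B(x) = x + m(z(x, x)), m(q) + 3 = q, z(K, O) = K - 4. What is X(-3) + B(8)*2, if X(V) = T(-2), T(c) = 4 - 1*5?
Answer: 17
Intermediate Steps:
z(K, O) = -4 + K
m(q) = -3 + q
T(c) = -1 (T(c) = 4 - 5 = -1)
B(x) = -7 + 2*x (B(x) = x + (-3 + (-4 + x)) = x + (-7 + x) = -7 + 2*x)
X(V) = -1
X(-3) + B(8)*2 = -1 + (-7 + 2*8)*2 = -1 + (-7 + 16)*2 = -1 + 9*2 = -1 + 18 = 17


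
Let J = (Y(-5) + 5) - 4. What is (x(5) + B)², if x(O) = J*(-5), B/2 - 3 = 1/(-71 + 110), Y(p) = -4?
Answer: 674041/1521 ≈ 443.16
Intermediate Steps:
J = -3 (J = (-4 + 5) - 4 = 1 - 4 = -3)
B = 236/39 (B = 6 + 2/(-71 + 110) = 6 + 2/39 = 236/39 ≈ 6.0513)
x(O) = 15 (x(O) = -3*(-5) = 15)
(x(5) + B)² = (15 + 236/39)² = (821/39)² = 674041/1521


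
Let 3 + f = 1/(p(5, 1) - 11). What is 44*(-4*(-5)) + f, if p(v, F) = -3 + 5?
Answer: 7892/9 ≈ 876.89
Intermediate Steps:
p(v, F) = 2
f = -28/9 (f = -3 + 1/(2 - 11) = -3 + 1/(-9) = -3 - ⅑ = -28/9 ≈ -3.1111)
44*(-4*(-5)) + f = 44*(-4*(-5)) - 28/9 = 44*20 - 28/9 = 880 - 28/9 = 7892/9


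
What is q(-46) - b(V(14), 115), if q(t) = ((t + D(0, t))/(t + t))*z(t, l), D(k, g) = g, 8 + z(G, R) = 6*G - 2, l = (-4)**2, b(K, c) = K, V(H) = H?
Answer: -300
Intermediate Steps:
l = 16
z(G, R) = -10 + 6*G (z(G, R) = -8 + (6*G - 2) = -8 + (-2 + 6*G) = -10 + 6*G)
q(t) = -10 + 6*t (q(t) = ((t + t)/(t + t))*(-10 + 6*t) = ((2*t)/((2*t)))*(-10 + 6*t) = ((2*t)*(1/(2*t)))*(-10 + 6*t) = 1*(-10 + 6*t) = -10 + 6*t)
q(-46) - b(V(14), 115) = (-10 + 6*(-46)) - 1*14 = (-10 - 276) - 14 = -286 - 14 = -300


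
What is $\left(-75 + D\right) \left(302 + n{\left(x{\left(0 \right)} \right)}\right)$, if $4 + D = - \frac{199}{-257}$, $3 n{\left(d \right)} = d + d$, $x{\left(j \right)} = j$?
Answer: $- \frac{6071408}{257} \approx -23624.0$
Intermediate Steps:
$n{\left(d \right)} = \frac{2 d}{3}$ ($n{\left(d \right)} = \frac{d + d}{3} = \frac{2 d}{3}$)
$D = - \frac{829}{257}$ ($D = -4 - \frac{199}{-257} = -4 - - \frac{199}{257} = -4 + \frac{199}{257} = - \frac{829}{257} \approx -3.2257$)
$\left(-75 + D\right) \left(302 + n{\left(x{\left(0 \right)} \right)}\right) = \left(-75 - \frac{829}{257}\right) \left(302 + \frac{2}{3} \cdot 0\right) = - \frac{20104 \left(302 + 0\right)}{257} = \left(- \frac{20104}{257}\right) 302 = - \frac{6071408}{257}$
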